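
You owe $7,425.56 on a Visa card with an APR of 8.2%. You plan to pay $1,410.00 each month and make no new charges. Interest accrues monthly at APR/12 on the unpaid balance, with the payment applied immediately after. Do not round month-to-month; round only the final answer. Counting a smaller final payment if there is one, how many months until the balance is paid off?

6 payments

Monthly rate r = 8.2%/12 = 0.683333% = 0.00683333.
Recurrence: B ← B·(1+r) − $1,410.00.
Month 1: interest $50.74; balance after payment $6,066.30.
Month 2: interest $41.45; balance after payment $4,697.75.
Month 3: interest $32.10; balance after payment $3,319.86.
Month 4: interest $22.69; balance after payment $1,932.54.
Month 5: interest $13.21; balance after payment $535.75.
Month 6: interest $3.66; balance after payment $0.00.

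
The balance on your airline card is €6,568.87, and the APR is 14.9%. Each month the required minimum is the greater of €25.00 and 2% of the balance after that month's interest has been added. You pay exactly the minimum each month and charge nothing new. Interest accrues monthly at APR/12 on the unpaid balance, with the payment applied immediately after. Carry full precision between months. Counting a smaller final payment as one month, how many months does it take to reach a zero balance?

290 months

Monthly rate r = 14.9%/12 = 1.24167% = 0.0124167.
While 2% of the post-interest balance exceeds €25.00, each month B ← (B·(1+r))·(1 − 0.02), i.e. B shrinks by the factor (1+r)·0.98 = 0.99217.
This holds for months 1–213. Entering month 214 the balance is €1,230.76; 2% of the post-interest balance is now below €25.00, so the flat €25.00 minimum applies from here.
From month 214 a fixed €25.00 at rate r clears €1,230.76 in 77 more payments. Total: 213 + 77 = 290 months.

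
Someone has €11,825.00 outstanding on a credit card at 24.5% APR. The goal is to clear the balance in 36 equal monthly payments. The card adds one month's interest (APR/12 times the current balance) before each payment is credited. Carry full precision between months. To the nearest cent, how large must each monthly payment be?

€467.04

Monthly rate r = 24.5%/12 = 2.04167% = 0.0204167.
Level-payment amortization: P = B₀·r / (1 − (1+r)^(−n)) = 11825.00·0.0204167 / (1 − 1.02042^(−36)).
Denominator 1 − (1+r)^(−36) = 0.516931813.
P = 241.427 / 0.516931813 ≈ 467.04.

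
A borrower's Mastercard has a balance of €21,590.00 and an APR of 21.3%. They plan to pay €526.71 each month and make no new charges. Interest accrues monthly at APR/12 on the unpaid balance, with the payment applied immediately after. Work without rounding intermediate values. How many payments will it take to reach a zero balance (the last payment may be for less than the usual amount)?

74 payments

Monthly rate r = 21.3%/12 = 1.775% = 0.01775.
Recurrence: B ← B·(1+r) − €526.71.
Month 1: interest €383.22; balance after payment €21,446.51.
Month 2: interest €380.68; balance after payment €21,300.48.
Closed form: n = −ln(1 − rB₀/P)/ln(1+r) = −ln(0.27242)/ln(1.01775) ≈ 73.910, so the balance reaches zero during payment 74.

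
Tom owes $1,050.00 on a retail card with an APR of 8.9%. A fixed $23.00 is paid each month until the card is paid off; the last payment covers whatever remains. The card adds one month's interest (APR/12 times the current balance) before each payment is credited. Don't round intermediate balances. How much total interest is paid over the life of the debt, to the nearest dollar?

$237

Monthly rate r = 8.9%/12 = 0.741667% = 0.00741667.
Payoff takes n = ⌈−ln(1 − rB₀/P)/ln(1+r)⌉ = ⌈55.943⌉ = 56 payments; the last is $21.68.
Total paid = 55·$23.00 + $21.68 = $1,286.68.
Total interest = total paid − principal = $1,286.68 − $1,050.00 = $236.68.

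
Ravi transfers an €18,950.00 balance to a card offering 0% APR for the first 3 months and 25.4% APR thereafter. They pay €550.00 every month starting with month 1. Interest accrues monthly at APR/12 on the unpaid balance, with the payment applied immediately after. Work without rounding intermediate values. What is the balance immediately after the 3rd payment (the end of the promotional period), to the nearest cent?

Promo months 1–3 at r₀ = 0%/12 = 0; months 4+ at r₁ = 25.4%/12 = 0.0211667.
After month 3 (no interest yet): B = €18,950.00 − 3·€550.00 = €17,300.00.

€17,300.00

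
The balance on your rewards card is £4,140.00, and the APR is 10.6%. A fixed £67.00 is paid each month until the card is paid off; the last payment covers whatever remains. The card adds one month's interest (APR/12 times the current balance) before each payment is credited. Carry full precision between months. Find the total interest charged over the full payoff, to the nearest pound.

£1,873

Monthly rate r = 10.6%/12 = 0.883333% = 0.00883333.
Payoff takes n = ⌈−ln(1 − rB₀/P)/ln(1+r)⌉ = ⌈89.745⌉ = 90 payments; the last is £49.95.
Total paid = 89·£67.00 + £49.95 = £6,012.95.
Total interest = total paid − principal = £6,012.95 − £4,140.00 = £1,872.95.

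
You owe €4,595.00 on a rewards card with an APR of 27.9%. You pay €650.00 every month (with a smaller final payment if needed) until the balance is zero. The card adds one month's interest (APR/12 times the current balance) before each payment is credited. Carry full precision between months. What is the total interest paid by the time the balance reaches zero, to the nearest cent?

Monthly rate r = 27.9%/12 = 2.325% = 0.02325.
Payoff takes n = ⌈−ln(1 − rB₀/P)/ln(1+r)⌉ = ⌈7.812⌉ = 8 payments; the last is €529.14.
Total paid = 7·€650.00 + €529.14 = €5,079.14.
Total interest = total paid − principal = €5,079.14 − €4,595.00 = €484.14.

€484.14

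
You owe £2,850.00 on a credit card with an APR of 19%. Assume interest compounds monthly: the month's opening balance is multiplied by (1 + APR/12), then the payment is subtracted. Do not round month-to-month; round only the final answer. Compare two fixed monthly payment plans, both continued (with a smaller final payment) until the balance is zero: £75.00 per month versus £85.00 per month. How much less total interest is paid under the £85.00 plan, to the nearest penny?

£299.12

Monthly rate r = 19%/12 = 1.58333% = 0.0158333.
At £75.00/mo: n = ⌈−ln(1 − rB₀/P)/ln(1+r)⌉ = 59 payments (last £44.67); total interest = total paid − £2,850.00 = £1,544.67.
At £85.00/mo: 49 payments (last £15.55); total interest £1,245.55.
Interest saved = £1,544.67 − £1,245.55 = £299.12.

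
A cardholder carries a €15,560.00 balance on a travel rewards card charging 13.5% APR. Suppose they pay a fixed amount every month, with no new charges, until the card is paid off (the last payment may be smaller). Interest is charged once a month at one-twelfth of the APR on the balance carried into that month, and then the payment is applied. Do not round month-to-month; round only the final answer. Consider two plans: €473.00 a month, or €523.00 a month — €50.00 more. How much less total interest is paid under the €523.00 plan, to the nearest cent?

Monthly rate r = 13.5%/12 = 1.125% = 0.01125.
At €473.00/mo: n = ⌈−ln(1 − rB₀/P)/ln(1+r)⌉ = 42 payments (last €148.34); total interest = total paid − €15,560.00 = €3,981.34.
At €523.00/mo: 37 payments (last €224.36); total interest €3,492.36.
Interest saved = €3,981.34 − €3,492.36 = €488.98.

€488.98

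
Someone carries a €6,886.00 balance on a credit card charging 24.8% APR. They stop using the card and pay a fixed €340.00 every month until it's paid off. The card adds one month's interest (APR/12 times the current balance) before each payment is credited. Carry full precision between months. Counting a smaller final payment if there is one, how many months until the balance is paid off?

Monthly rate r = 24.8%/12 = 2.06667% = 0.0206667.
Recurrence: B ← B·(1+r) − €340.00.
Month 1: interest €142.31; balance after payment €6,688.31.
Month 2: interest €138.23; balance after payment €6,486.54.
Closed form: n = −ln(1 − rB₀/P)/ln(1+r) = −ln(0.58144)/ln(1.02067) ≈ 26.508, so the balance reaches zero during payment 27.

27 payments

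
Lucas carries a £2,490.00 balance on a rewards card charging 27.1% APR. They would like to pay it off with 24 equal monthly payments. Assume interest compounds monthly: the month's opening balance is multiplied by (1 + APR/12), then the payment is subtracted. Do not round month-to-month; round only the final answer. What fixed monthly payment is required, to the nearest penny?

£135.53

Monthly rate r = 27.1%/12 = 2.25833% = 0.0225833.
Level-payment amortization: P = B₀·r / (1 − (1+r)^(−n)) = 2490.00·0.0225833 / (1 − 1.02258^(−24)).
Denominator 1 − (1+r)^(−24) = 0.414898841.
P = 56.2325 / 0.414898841 ≈ 135.53.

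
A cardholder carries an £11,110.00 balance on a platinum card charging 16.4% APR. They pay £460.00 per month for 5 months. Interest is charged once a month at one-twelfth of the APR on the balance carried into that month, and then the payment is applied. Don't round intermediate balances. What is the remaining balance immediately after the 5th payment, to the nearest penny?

£9,526.49

Monthly rate r = 16.4%/12 = 1.36667% = 0.0136667.
Each month: B ← B·(1+r) − £460.00.
Month 1: interest £151.84; balance after payment £10,801.84.
Month 2: interest £147.63; balance after payment £10,489.46.
Month 3: interest £143.36; balance after payment £10,172.82.
Month 4: interest £139.03; balance after payment £9,851.85.
Month 5: interest £134.64; balance after payment £9,526.49.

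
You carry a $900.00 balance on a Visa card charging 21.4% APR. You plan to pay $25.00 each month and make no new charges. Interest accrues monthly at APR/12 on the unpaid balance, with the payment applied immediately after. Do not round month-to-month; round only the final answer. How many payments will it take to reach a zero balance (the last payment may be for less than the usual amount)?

Monthly rate r = 21.4%/12 = 1.78333% = 0.0178333.
Recurrence: B ← B·(1+r) − $25.00.
Month 1: interest $16.05; balance after payment $891.05.
Month 2: interest $15.89; balance after payment $881.94.
Closed form: n = −ln(1 − rB₀/P)/ln(1+r) = −ln(0.358)/ln(1.01783) ≈ 58.113, so the balance reaches zero during payment 59.

59 months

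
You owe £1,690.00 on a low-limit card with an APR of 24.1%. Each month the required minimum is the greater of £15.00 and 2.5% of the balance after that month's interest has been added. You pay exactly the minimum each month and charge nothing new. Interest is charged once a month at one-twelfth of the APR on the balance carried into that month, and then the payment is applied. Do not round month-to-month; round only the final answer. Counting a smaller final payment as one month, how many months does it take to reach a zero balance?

Monthly rate r = 24.1%/12 = 2.00833% = 0.0200833.
While 2.5% of the post-interest balance exceeds £15.00, each month B ← (B·(1+r))·(1 − 0.025), i.e. B shrinks by the factor (1+r)·0.975 = 0.99458.
This holds for months 1–195. Entering month 196 the balance is £585.79; 2.5% of the post-interest balance is now below £15.00, so the flat £15.00 minimum applies from here.
From month 196 a fixed £15.00 at rate r clears £585.79 in 78 more payments. Total: 195 + 78 = 273 months.

273 months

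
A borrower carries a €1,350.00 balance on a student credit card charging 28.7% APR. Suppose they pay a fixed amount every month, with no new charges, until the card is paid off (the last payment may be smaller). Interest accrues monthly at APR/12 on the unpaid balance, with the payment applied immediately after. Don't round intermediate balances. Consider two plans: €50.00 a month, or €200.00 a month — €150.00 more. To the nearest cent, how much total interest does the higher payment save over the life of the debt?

€704.96

Monthly rate r = 28.7%/12 = 2.39167% = 0.0239167.
At €50.00/mo: n = ⌈−ln(1 − rB₀/P)/ln(1+r)⌉ = 44 payments (last €45.41); total interest = total paid − €1,350.00 = €845.41.
At €200.00/mo: 8 payments (last €90.45); total interest €140.45.
Interest saved = €845.41 − €140.45 = €704.96.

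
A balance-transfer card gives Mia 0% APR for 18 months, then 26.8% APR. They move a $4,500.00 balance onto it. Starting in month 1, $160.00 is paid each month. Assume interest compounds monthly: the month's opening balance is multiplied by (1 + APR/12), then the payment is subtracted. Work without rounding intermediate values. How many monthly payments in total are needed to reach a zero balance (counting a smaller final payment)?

30 payments

Promo months 1–18 at r₀ = 0%/12 = 0; months 19+ at r₁ = 26.8%/12 = 0.0223333.
After month 18 (no interest yet): B = $4,500.00 − 18·$160.00 = $1,620.00.
Then at r₁ with $160.00/mo: n₂ = −ln(1 − r₁·B/P)/ln(1+r₁) ≈ 11.61 → 12 more payments.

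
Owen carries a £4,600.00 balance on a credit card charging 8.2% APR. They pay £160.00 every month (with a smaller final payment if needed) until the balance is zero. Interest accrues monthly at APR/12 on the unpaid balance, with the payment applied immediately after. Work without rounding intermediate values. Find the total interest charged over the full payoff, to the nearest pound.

Monthly rate r = 8.2%/12 = 0.683333% = 0.00683333.
Payoff takes n = ⌈−ln(1 − rB₀/P)/ln(1+r)⌉ = ⌈32.118⌉ = 33 payments; the last is £18.93.
Total paid = 32·£160.00 + £18.93 = £5,138.93.
Total interest = total paid − principal = £5,138.93 − £4,600.00 = £538.93.

£539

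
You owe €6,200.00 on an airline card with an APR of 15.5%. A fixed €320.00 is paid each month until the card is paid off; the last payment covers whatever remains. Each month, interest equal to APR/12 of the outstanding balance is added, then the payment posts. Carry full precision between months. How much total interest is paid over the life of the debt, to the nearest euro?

Monthly rate r = 15.5%/12 = 1.29167% = 0.0129167.
Payoff takes n = ⌈−ln(1 − rB₀/P)/ln(1+r)⌉ = ⌈22.443⌉ = 23 payments; the last is €142.19.
Total paid = 22·€320.00 + €142.19 = €7,182.19.
Total interest = total paid − principal = €7,182.19 − €6,200.00 = €982.19.

€982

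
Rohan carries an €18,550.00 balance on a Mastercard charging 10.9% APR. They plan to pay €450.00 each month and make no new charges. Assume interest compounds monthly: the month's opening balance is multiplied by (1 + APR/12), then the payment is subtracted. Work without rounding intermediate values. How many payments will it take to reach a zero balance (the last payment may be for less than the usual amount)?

52 months

Monthly rate r = 10.9%/12 = 0.908333% = 0.00908333.
Recurrence: B ← B·(1+r) − €450.00.
Month 1: interest €168.50; balance after payment €18,268.50.
Month 2: interest €165.94; balance after payment €17,984.43.
Closed form: n = −ln(1 − rB₀/P)/ln(1+r) = −ln(0.62556)/ln(1.00908) ≈ 51.878, so the balance reaches zero during payment 52.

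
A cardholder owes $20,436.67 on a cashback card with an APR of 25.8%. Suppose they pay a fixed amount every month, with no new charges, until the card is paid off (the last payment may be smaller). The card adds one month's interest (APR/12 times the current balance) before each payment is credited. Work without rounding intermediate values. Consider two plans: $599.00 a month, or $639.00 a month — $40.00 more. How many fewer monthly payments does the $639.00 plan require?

8 fewer payments

Monthly rate r = 25.8%/12 = 2.15% = 0.0215.
At $599.00/mo: n = ⌈−ln(1 − rB₀/P)/ln(1+r)⌉ = 63 payments (last $103.57); total interest = total paid − $20,436.67 = $16,804.90.
At $639.00/mo: 55 payments (last $447.09); total interest $14,516.42.
Payments saved = 63 − 55 = 8.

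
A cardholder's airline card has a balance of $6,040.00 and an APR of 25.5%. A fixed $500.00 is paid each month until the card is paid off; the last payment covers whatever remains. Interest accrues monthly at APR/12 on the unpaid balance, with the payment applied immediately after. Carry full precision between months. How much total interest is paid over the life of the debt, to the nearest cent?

$1,014.54

Monthly rate r = 25.5%/12 = 2.125% = 0.02125.
Payoff takes n = ⌈−ln(1 − rB₀/P)/ln(1+r)⌉ = ⌈14.108⌉ = 15 payments; the last is $54.54.
Total paid = 14·$500.00 + $54.54 = $7,054.54.
Total interest = total paid − principal = $7,054.54 − $6,040.00 = $1,014.54.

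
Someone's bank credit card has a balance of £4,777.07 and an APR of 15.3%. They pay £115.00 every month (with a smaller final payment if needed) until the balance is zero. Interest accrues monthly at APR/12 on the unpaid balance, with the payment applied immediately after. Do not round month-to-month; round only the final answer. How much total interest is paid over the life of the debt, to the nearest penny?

£2,069.33

Monthly rate r = 15.3%/12 = 1.275% = 0.01275.
Payoff takes n = ⌈−ln(1 − rB₀/P)/ln(1+r)⌉ = ⌈59.532⌉ = 60 payments; the last is £61.40.
Total paid = 59·£115.00 + £61.40 = £6,846.40.
Total interest = total paid − principal = £6,846.40 − £4,777.07 = £2,069.33.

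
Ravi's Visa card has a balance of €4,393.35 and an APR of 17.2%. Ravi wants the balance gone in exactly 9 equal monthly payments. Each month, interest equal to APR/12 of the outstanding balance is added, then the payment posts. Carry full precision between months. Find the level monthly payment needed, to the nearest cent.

€523.80

Monthly rate r = 17.2%/12 = 1.43333% = 0.0143333.
Level-payment amortization: P = B₀·r / (1 − (1+r)^(−n)) = 4393.35·0.0143333 / (1 − 1.01433^(−9)).
Denominator 1 − (1+r)^(−9) = 0.120220737.
P = 62.9714 / 0.120220737 ≈ 523.80.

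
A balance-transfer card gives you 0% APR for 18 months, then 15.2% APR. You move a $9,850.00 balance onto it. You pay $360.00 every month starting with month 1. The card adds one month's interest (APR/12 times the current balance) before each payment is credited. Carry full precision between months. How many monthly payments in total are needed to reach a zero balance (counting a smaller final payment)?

Promo months 1–18 at r₀ = 0%/12 = 0; months 19+ at r₁ = 15.2%/12 = 0.0126667.
After month 18 (no interest yet): B = $9,850.00 − 18·$360.00 = $3,370.00.
Then at r₁ with $360.00/mo: n₂ = −ln(1 − r₁·B/P)/ln(1+r₁) ≈ 10.03 → 11 more payments.

29 payments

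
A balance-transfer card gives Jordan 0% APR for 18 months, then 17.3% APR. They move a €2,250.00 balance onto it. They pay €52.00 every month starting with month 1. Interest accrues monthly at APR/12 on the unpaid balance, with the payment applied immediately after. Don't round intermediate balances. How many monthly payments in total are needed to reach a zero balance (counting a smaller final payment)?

Promo months 1–18 at r₀ = 0%/12 = 0; months 19+ at r₁ = 17.3%/12 = 0.0144167.
After month 18 (no interest yet): B = €2,250.00 − 18·€52.00 = €1,314.00.
Then at r₁ with €52.00/mo: n₂ = −ln(1 − r₁·B/P)/ln(1+r₁) ≈ 31.65 → 32 more payments.

50 months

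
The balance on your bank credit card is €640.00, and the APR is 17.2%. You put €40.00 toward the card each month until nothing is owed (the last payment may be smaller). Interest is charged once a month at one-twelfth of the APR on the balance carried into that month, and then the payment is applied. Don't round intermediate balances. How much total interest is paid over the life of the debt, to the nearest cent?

Monthly rate r = 17.2%/12 = 1.43333% = 0.0143333.
Payoff takes n = ⌈−ln(1 − rB₀/P)/ln(1+r)⌉ = ⌈18.304⌉ = 19 payments; the last is €12.23.
Total paid = 18·€40.00 + €12.23 = €732.23.
Total interest = total paid − principal = €732.23 − €640.00 = €92.23.

€92.23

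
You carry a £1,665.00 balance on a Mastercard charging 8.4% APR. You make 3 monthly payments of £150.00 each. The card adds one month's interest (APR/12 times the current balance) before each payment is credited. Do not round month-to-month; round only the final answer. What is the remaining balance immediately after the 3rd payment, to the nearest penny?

£1,247.05

Monthly rate r = 8.4%/12 = 0.7% = 0.007.
Each month: B ← B·(1+r) − £150.00.
Month 1: interest £11.65; balance after payment £1,526.65.
Month 2: interest £10.69; balance after payment £1,387.34.
Month 3: interest £9.71; balance after payment £1,247.05.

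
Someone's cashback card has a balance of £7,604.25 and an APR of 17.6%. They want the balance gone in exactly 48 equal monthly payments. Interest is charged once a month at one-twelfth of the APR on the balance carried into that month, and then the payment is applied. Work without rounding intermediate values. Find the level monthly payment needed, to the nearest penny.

Monthly rate r = 17.6%/12 = 1.46667% = 0.0146667.
Level-payment amortization: P = B₀·r / (1 − (1+r)^(−n)) = 7604.25·0.0146667 / (1 − 1.01467^(−48)).
Denominator 1 − (1+r)^(−48) = 0.50286182.
P = 111.529 / 0.50286182 ≈ 221.79.

£221.79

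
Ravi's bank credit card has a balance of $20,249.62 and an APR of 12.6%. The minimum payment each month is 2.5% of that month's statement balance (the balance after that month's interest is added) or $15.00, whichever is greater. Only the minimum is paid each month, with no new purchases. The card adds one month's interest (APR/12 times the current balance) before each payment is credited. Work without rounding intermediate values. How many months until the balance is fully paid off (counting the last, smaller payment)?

289 months

Monthly rate r = 12.6%/12 = 1.05% = 0.0105.
While 2.5% of the post-interest balance exceeds $15.00, each month B ← (B·(1+r))·(1 − 0.025), i.e. B shrinks by the factor (1+r)·0.975 = 0.98524.
This holds for months 1–238. Entering month 239 the balance is $587.70; 2.5% of the post-interest balance is now below $15.00, so the flat $15.00 minimum applies from here.
From month 239 a fixed $15.00 at rate r clears $587.70 in 51 more payments. Total: 238 + 51 = 289 months.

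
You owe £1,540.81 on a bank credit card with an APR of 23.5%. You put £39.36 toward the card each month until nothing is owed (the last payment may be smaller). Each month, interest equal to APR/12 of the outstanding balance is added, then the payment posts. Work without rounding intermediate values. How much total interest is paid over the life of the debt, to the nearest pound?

Monthly rate r = 23.5%/12 = 1.95833% = 0.0195833.
Payoff takes n = ⌈−ln(1 − rB₀/P)/ln(1+r)⌉ = ⌈75.028⌉ = 76 payments; the last is £1.10.
Total paid = 75·£39.36 + £1.10 = £2,953.10.
Total interest = total paid − principal = £2,953.10 − £1,540.81 = £1,412.29.

£1,412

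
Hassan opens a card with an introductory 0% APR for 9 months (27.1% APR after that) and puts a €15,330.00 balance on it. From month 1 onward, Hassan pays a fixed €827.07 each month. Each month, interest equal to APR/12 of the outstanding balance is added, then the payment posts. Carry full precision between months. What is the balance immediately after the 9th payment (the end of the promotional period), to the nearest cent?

€7,886.37

Promo months 1–9 at r₀ = 0%/12 = 0; months 10+ at r₁ = 27.1%/12 = 0.0225833.
After month 9 (no interest yet): B = €15,330.00 − 9·€827.07 = €7,886.37.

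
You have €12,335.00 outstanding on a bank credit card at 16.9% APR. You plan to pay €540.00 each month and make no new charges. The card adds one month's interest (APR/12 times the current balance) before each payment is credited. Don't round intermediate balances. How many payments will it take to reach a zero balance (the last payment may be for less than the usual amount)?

Monthly rate r = 16.9%/12 = 1.40833% = 0.0140833.
Recurrence: B ← B·(1+r) − €540.00.
Month 1: interest €173.72; balance after payment €11,968.72.
Month 2: interest €168.56; balance after payment €11,597.28.
Closed form: n = −ln(1 − rB₀/P)/ln(1+r) = −ln(0.6783)/ln(1.01408) ≈ 27.756, so the balance reaches zero during payment 28.

28 months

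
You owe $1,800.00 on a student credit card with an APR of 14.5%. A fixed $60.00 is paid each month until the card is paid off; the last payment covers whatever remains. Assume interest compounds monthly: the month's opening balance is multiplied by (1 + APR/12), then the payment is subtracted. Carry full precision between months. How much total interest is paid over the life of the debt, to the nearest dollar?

Monthly rate r = 14.5%/12 = 1.20833% = 0.0120833.
Payoff takes n = ⌈−ln(1 − rB₀/P)/ln(1+r)⌉ = ⌈37.483⌉ = 38 payments; the last is $29.05.
Total paid = 37·$60.00 + $29.05 = $2,249.05.
Total interest = total paid − principal = $2,249.05 − $1,800.00 = $449.05.

$449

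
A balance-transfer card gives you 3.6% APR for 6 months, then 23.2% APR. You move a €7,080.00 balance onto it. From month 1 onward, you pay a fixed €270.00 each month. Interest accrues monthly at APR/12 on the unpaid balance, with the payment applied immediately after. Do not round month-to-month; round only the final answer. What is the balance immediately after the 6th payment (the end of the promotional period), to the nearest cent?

€5,576.20

Promo months 1–6 at r₀ = 3.6%/12 = 0.003; months 7+ at r₁ = 23.2%/12 = 0.0193333.
After month 6: iterate B ← B·(1+r₀) − €270.00 for 6 months → €5,576.20.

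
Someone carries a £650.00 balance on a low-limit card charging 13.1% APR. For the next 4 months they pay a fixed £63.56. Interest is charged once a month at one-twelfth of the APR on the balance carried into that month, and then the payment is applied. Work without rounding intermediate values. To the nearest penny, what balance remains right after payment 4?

Monthly rate r = 13.1%/12 = 1.09167% = 0.0109167.
Each month: B ← B·(1+r) − £63.56.
Month 1: interest £7.10; balance after payment £593.54.
Month 2: interest £6.48; balance after payment £536.46.
Month 3: interest £5.86; balance after payment £478.75.
Month 4: interest £5.23; balance after payment £420.42.

£420.42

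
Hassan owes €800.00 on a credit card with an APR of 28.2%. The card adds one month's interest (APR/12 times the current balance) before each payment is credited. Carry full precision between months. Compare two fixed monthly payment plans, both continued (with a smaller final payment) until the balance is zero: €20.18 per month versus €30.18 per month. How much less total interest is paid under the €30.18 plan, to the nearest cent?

Monthly rate r = 28.2%/12 = 2.35% = 0.0235.
At €20.18/mo: n = ⌈−ln(1 − rB₀/P)/ln(1+r)⌉ = 116 payments (last €9.94); total interest = total paid − €800.00 = €1,530.64.
At €30.18/mo: 42 payments (last €29.85); total interest €467.23.
Interest saved = €1,530.64 − €467.23 = €1,063.41.

€1,063.41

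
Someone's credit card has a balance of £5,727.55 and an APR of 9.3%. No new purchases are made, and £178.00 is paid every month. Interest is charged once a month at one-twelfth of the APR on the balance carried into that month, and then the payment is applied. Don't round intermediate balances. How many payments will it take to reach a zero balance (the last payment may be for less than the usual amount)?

38 months

Monthly rate r = 9.3%/12 = 0.775% = 0.00775.
Recurrence: B ← B·(1+r) − £178.00.
Month 1: interest £44.39; balance after payment £5,593.94.
Month 2: interest £43.35; balance after payment £5,459.29.
Closed form: n = −ln(1 − rB₀/P)/ln(1+r) = −ln(0.75063)/ln(1.00775) ≈ 37.156, so the balance reaches zero during payment 38.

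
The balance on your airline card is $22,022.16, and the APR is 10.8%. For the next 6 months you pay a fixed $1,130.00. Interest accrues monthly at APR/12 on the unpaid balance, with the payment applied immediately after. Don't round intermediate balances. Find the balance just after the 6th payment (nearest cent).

$16,304.04

Monthly rate r = 10.8%/12 = 0.9% = 0.009.
Each month: B ← B·(1+r) − $1,130.00.
Month 1: interest $198.20; balance after payment $21,090.36.
Month 2: interest $189.81; balance after payment $20,150.17.
Month 3: interest $181.35; balance after payment $19,201.52.
Month 4: interest $172.81; balance after payment $18,244.34.
Month 5: interest $164.20; balance after payment $17,278.54.
Month 6: interest $155.51; balance after payment $16,304.04.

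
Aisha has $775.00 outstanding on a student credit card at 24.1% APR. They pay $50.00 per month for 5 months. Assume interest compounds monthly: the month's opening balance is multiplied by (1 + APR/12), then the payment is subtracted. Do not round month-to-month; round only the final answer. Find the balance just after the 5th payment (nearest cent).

Monthly rate r = 24.1%/12 = 2.00833% = 0.0200833.
Each month: B ← B·(1+r) − $50.00.
Month 1: interest $15.56; balance after payment $740.56.
Month 2: interest $14.87; balance after payment $705.44.
Month 3: interest $14.17; balance after payment $669.61.
Month 4: interest $13.45; balance after payment $633.05.
Month 5: interest $12.71; balance after payment $595.77.

$595.77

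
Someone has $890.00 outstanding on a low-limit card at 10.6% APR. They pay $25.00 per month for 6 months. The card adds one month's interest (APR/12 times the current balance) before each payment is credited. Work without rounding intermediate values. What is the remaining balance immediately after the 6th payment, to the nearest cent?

$784.87

Monthly rate r = 10.6%/12 = 0.883333% = 0.00883333.
Each month: B ← B·(1+r) − $25.00.
Month 1: interest $7.86; balance after payment $872.86.
Month 2: interest $7.71; balance after payment $855.57.
Month 3: interest $7.56; balance after payment $838.13.
Month 4: interest $7.40; balance after payment $820.53.
Month 5: interest $7.25; balance after payment $802.78.
Month 6: interest $7.09; balance after payment $784.87.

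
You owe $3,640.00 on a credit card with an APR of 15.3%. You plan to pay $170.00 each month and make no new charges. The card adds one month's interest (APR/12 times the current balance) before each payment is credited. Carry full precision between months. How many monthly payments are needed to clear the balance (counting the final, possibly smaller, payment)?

Monthly rate r = 15.3%/12 = 1.275% = 0.01275.
Recurrence: B ← B·(1+r) − $170.00.
Month 1: interest $46.41; balance after payment $3,516.41.
Month 2: interest $44.83; balance after payment $3,391.24.
Closed form: n = −ln(1 − rB₀/P)/ln(1+r) = −ln(0.727)/ln(1.01275) ≈ 25.165, so the balance reaches zero during payment 26.

26 payments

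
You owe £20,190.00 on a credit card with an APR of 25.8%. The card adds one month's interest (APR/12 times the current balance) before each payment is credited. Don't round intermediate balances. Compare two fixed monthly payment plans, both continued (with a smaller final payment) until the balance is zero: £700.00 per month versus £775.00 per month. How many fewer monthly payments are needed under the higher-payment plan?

7 fewer payments

Monthly rate r = 25.8%/12 = 2.15% = 0.0215.
At £700.00/mo: n = ⌈−ln(1 − rB₀/P)/ln(1+r)⌉ = 46 payments (last £352.57); total interest = total paid − £20,190.00 = £11,662.57.
At £775.00/mo: 39 payments (last £471.54); total interest £9,731.54.
Payments saved = 46 − 39 = 7.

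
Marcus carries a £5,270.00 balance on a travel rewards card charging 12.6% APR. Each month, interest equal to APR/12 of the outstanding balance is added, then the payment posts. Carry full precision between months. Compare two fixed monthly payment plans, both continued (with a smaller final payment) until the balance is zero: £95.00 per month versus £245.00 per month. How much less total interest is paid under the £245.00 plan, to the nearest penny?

Monthly rate r = 12.6%/12 = 1.05% = 0.0105.
At £95.00/mo: n = ⌈−ln(1 − rB₀/P)/ln(1+r)⌉ = 84 payments (last £58.79); total interest = total paid − £5,270.00 = £2,673.79.
At £245.00/mo: 25 payments (last £124.93); total interest £734.93.
Interest saved = £2,673.79 − £734.93 = £1,938.86.

£1,938.86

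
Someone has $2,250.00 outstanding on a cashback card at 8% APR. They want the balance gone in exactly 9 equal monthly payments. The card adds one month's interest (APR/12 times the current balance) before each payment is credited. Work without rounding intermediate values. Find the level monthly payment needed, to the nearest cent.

$258.41

Monthly rate r = 8%/12 = 0.666667% = 0.00666667.
Level-payment amortization: P = B₀·r / (1 − (1+r)^(−n)) = 2250.00·0.00666667 / (1 − 1.00667^(−9)).
Denominator 1 − (1+r)^(−9) = 0.0580479278.
P = 15 / 0.0580479278 ≈ 258.41.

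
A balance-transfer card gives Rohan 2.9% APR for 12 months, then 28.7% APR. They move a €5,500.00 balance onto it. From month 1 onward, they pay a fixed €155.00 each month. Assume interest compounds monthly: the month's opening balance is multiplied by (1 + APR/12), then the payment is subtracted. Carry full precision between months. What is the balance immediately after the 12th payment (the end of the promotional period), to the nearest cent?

Promo months 1–12 at r₀ = 2.9%/12 = 0.00241667; months 13+ at r₁ = 28.7%/12 = 0.0239167.
After month 12: iterate B ← B·(1+r₀) − €155.00 for 12 months → €3,776.71.

€3,776.71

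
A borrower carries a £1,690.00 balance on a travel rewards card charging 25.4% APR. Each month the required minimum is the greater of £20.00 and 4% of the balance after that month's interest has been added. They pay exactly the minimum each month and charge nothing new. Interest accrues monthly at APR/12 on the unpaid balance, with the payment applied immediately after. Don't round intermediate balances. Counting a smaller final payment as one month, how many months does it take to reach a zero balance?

98 months

Monthly rate r = 25.4%/12 = 2.11667% = 0.0211667.
While 4% of the post-interest balance exceeds £20.00, each month B ← (B·(1+r))·(1 − 0.04), i.e. B shrinks by the factor (1+r)·0.96 = 0.98032.
This holds for months 1–63. Entering month 64 the balance is £483.13; 4% of the post-interest balance is now below £20.00, so the flat £20.00 minimum applies from here.
From month 64 a fixed £20.00 at rate r clears £483.13 in 35 more payments. Total: 63 + 35 = 98 months.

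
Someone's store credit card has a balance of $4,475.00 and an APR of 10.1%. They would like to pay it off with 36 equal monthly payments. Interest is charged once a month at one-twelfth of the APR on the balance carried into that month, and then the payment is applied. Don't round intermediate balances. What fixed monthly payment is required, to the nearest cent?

$144.61

Monthly rate r = 10.1%/12 = 0.841667% = 0.00841667.
Level-payment amortization: P = B₀·r / (1 − (1+r)^(−n)) = 4475.00·0.00841667 / (1 − 1.00842^(−36)).
Denominator 1 − (1+r)^(−36) = 0.260463755.
P = 37.6646 / 0.260463755 ≈ 144.61.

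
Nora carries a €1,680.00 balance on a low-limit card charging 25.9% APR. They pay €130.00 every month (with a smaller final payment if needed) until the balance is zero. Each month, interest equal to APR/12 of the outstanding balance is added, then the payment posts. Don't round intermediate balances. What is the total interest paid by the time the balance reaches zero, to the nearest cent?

Monthly rate r = 25.9%/12 = 2.15833% = 0.0215833.
Payoff takes n = ⌈−ln(1 − rB₀/P)/ln(1+r)⌉ = ⌈15.314⌉ = 16 payments; the last is €41.11.
Total paid = 15·€130.00 + €41.11 = €1,991.11.
Total interest = total paid − principal = €1,991.11 − €1,680.00 = €311.11.

€311.11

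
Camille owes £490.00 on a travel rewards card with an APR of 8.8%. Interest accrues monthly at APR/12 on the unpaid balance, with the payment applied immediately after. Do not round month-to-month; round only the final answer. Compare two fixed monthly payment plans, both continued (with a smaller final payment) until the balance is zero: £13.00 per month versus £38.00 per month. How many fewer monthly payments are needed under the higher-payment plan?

Monthly rate r = 8.8%/12 = 0.733333% = 0.00733333.
At £13.00/mo: n = ⌈−ln(1 − rB₀/P)/ln(1+r)⌉ = 45 payments (last £3.64); total interest = total paid − £490.00 = £85.64.
At £38.00/mo: 14 payments (last £22.66); total interest £26.66.
Payments saved = 45 − 14 = 31.

31 fewer payments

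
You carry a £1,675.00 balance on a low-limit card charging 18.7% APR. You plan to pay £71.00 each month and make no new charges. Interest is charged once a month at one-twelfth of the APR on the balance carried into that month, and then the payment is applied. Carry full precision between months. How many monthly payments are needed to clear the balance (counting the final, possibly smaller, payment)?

30 months

Monthly rate r = 18.7%/12 = 1.55833% = 0.0155833.
Recurrence: B ← B·(1+r) − £71.00.
Month 1: interest £26.10; balance after payment £1,630.10.
Month 2: interest £25.40; balance after payment £1,584.50.
Closed form: n = −ln(1 − rB₀/P)/ln(1+r) = −ln(0.63237)/ln(1.01558) ≈ 29.637, so the balance reaches zero during payment 30.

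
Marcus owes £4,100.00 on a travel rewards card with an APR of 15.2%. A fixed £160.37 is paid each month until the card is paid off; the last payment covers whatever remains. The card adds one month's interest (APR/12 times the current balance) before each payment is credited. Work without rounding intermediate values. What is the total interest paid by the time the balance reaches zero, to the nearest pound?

Monthly rate r = 15.2%/12 = 1.26667% = 0.0126667.
Payoff takes n = ⌈−ln(1 − rB₀/P)/ln(1+r)⌉ = ⌈31.089⌉ = 32 payments; the last is £14.31.
Total paid = 31·£160.37 + £14.31 = £4,985.78.
Total interest = total paid − principal = £4,985.78 − £4,100.00 = £885.78.

£886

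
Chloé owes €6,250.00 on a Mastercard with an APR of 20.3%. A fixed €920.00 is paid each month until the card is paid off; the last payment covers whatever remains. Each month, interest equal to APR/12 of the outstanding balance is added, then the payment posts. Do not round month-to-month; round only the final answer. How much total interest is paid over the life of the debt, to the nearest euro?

Monthly rate r = 20.3%/12 = 1.69167% = 0.0169167.
Payoff takes n = ⌈−ln(1 − rB₀/P)/ln(1+r)⌉ = ⌈7.277⌉ = 8 payments; the last is €256.81.
Total paid = 7·€920.00 + €256.81 = €6,696.81.
Total interest = total paid − principal = €6,696.81 − €6,250.00 = €446.81.

€447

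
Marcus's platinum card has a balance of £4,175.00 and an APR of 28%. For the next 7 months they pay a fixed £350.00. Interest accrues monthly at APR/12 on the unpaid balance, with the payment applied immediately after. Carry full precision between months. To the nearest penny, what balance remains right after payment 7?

Monthly rate r = 28%/12 = 2.33333% = 0.0233333.
Each month: B ← B·(1+r) − £350.00.
Month 1: interest £97.42; balance after payment £3,922.42.
Month 2: interest £91.52; balance after payment £3,663.94.
Month 3: interest £85.49; balance after payment £3,399.43.
Month 4: interest £79.32; balance after payment £3,128.75.
Month 5: interest £73.00; balance after payment £2,851.76.
Month 6: interest £66.54; balance after payment £2,568.30.
Month 7: interest £59.93; balance after payment £2,278.22.

£2,278.22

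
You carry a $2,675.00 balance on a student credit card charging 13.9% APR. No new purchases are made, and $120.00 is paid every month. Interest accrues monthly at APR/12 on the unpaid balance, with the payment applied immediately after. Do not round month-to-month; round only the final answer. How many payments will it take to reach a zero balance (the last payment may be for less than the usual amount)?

26 months

Monthly rate r = 13.9%/12 = 1.15833% = 0.0115833.
Recurrence: B ← B·(1+r) − $120.00.
Month 1: interest $30.99; balance after payment $2,585.99.
Month 2: interest $29.95; balance after payment $2,495.94.
Closed form: n = −ln(1 − rB₀/P)/ln(1+r) = −ln(0.74179)/ln(1.01158) ≈ 25.935, so the balance reaches zero during payment 26.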